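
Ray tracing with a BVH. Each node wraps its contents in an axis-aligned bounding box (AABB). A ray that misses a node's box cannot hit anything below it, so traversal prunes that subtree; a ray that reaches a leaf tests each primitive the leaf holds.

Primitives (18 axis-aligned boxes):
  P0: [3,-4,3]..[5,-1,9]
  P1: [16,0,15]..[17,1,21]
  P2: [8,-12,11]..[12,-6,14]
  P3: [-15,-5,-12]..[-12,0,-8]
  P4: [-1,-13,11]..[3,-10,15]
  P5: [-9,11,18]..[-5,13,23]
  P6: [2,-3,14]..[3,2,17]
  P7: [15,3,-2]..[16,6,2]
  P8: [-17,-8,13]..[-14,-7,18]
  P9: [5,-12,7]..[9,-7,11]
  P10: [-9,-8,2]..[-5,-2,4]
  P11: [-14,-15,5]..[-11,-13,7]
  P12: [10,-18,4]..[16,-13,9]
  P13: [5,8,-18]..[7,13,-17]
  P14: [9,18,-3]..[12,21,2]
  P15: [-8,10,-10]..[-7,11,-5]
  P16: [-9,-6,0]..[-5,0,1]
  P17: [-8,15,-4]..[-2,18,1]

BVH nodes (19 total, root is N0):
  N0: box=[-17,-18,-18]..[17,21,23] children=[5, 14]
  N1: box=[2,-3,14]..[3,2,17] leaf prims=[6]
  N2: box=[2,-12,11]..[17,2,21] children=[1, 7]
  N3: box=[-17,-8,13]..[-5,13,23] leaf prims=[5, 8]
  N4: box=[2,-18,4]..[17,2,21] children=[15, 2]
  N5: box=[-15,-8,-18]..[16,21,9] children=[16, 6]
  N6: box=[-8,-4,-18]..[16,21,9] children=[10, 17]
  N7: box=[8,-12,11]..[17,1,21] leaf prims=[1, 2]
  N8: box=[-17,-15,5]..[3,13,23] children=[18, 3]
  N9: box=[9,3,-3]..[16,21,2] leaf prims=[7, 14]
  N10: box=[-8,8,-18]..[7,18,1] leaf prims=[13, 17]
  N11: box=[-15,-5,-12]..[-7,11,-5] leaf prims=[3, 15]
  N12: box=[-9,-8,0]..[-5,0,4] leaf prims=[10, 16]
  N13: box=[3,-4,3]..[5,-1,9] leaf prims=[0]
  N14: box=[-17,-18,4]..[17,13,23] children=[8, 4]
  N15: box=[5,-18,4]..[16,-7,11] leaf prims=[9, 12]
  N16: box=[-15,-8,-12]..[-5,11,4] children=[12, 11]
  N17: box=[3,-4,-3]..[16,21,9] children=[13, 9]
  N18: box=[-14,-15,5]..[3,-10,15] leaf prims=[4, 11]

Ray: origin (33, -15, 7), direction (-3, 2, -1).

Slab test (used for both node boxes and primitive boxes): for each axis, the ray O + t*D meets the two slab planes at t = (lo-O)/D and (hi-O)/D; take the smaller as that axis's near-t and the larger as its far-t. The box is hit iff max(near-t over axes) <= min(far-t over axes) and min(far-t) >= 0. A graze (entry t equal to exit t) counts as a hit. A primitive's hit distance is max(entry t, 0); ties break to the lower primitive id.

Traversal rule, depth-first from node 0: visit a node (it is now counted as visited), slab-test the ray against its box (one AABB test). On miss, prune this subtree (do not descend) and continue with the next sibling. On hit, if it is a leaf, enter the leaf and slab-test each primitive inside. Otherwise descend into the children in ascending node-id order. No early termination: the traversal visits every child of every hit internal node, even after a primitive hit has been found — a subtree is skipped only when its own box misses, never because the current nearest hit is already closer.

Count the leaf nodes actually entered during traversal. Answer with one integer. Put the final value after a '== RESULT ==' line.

Trace the traversal:
N0 x:[16/3,50/3] y:[-3/2,18] z:[-16,25] -> hit [16/3,50/3], descend [5, 14]
  N5 x:[17/3,16] y:[7/2,18] z:[-2,25] -> hit [17/3,16], descend [6, 16]
    N6 x:[17/3,41/3] y:[11/2,18] z:[-2,25] -> hit [17/3,41/3], descend [10, 17]
      N10 x:[26/3,41/3] y:[23/2,33/2] z:[6,25] -> hit [23/2,41/3] leaf, test {P13(miss), P17(miss)}
      N17 x:[17/3,10] y:[11/2,18] z:[-2,10] -> hit [17/3,10], descend [9, 13]
        N9 x:[17/3,8] y:[9,18] z:[5,10] -> miss, prune
        N13 x:[28/3,10] y:[11/2,7] z:[-2,4] -> miss, prune
    N16 x:[38/3,16] y:[7/2,13] z:[3,19] -> hit [38/3,13], descend [11, 12]
      N11 x:[40/3,16] y:[5,13] z:[12,19] -> miss, prune
      N12 x:[38/3,14] y:[7/2,15/2] z:[3,7] -> miss, prune
  N14 x:[16/3,50/3] y:[-3/2,14] z:[-16,3] -> miss, prune

Summary -> nodes [0, 5, 6, 10, 17, 9, 13, 16, 11, 12, 14]; box-tests=11; leaf-entries=1; first=miss

== RESULT ==
1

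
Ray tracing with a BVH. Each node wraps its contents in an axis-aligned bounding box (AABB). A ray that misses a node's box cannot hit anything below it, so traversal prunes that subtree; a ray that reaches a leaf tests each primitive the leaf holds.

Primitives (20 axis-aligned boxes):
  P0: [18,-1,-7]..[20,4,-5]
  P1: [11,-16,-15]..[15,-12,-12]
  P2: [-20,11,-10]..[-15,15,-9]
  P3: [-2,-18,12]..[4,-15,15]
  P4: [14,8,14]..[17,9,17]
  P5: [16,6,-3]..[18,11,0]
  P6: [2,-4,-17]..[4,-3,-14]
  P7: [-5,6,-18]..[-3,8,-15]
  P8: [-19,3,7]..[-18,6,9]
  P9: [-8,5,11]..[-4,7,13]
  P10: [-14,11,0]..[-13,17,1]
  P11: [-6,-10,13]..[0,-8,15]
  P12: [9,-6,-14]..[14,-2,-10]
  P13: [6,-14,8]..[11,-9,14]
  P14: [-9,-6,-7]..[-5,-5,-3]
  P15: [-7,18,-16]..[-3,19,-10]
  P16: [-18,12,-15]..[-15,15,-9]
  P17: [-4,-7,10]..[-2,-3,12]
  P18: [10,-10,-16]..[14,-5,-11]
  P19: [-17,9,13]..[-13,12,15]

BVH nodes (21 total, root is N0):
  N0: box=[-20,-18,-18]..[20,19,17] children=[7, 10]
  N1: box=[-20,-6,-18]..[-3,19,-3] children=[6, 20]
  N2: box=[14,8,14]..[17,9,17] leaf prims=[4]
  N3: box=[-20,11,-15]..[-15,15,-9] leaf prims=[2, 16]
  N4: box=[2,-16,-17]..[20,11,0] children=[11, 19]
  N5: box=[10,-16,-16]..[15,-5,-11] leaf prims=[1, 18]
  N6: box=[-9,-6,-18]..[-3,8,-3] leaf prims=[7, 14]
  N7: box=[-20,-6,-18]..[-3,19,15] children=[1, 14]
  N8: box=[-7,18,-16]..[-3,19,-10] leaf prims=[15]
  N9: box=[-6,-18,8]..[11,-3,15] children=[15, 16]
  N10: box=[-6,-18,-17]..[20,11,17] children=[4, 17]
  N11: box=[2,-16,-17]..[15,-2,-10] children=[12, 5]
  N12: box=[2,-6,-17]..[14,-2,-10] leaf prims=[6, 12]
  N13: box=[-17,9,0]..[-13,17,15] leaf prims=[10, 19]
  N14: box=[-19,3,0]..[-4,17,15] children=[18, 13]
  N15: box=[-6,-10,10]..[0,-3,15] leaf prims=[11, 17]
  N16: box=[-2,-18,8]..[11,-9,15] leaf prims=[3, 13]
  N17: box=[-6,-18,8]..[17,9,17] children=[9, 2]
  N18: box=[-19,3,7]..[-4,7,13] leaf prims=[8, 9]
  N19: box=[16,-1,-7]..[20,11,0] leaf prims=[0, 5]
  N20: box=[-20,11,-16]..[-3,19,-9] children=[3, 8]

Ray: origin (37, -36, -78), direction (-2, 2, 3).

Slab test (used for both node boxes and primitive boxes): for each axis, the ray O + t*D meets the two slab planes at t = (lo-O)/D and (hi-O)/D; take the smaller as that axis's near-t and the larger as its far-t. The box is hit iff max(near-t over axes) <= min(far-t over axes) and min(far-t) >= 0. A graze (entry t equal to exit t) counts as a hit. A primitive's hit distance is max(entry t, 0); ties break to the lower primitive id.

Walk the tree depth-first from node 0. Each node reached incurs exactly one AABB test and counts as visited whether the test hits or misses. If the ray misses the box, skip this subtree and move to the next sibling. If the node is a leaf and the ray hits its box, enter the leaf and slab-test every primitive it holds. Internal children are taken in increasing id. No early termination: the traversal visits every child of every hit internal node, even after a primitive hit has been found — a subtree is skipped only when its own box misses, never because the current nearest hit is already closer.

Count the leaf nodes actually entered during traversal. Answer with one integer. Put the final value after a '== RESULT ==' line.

Trace the traversal:
N0 x:[17/2,57/2] y:[9,55/2] z:[20,95/3] -> hit [20,55/2], descend [7, 10]
  N7 x:[20,57/2] y:[15,55/2] z:[20,31] -> hit [20,55/2], descend [1, 14]
    N1 x:[20,57/2] y:[15,55/2] z:[20,25] -> hit [20,25], descend [6, 20]
      N6 x:[20,23] y:[15,22] z:[20,25] -> hit [20,22] leaf, test {P7@t=21, P14(miss)}
      N20 x:[20,57/2] y:[47/2,55/2] z:[62/3,23] -> miss, prune
    N14 x:[41/2,28] y:[39/2,53/2] z:[26,31] -> hit [26,53/2], descend [13, 18]
      N13 x:[25,27] y:[45/2,53/2] z:[26,31] -> hit [26,53/2] leaf, test {P10(miss), P19(miss)}
      N18 x:[41/2,28] y:[39/2,43/2] z:[85/3,91/3] -> miss, prune
  N10 x:[17/2,43/2] y:[9,47/2] z:[61/3,95/3] -> hit [61/3,43/2], descend [4, 17]
    N4 x:[17/2,35/2] y:[10,47/2] z:[61/3,26] -> miss, prune
    N17 x:[10,43/2] y:[9,45/2] z:[86/3,95/3] -> miss, prune

order=[0, 7, 1, 6, 20, 14, 13, 18, 10, 4, 17]  |boxes|=11  |leaves|=2  hit=P7

== RESULT ==
2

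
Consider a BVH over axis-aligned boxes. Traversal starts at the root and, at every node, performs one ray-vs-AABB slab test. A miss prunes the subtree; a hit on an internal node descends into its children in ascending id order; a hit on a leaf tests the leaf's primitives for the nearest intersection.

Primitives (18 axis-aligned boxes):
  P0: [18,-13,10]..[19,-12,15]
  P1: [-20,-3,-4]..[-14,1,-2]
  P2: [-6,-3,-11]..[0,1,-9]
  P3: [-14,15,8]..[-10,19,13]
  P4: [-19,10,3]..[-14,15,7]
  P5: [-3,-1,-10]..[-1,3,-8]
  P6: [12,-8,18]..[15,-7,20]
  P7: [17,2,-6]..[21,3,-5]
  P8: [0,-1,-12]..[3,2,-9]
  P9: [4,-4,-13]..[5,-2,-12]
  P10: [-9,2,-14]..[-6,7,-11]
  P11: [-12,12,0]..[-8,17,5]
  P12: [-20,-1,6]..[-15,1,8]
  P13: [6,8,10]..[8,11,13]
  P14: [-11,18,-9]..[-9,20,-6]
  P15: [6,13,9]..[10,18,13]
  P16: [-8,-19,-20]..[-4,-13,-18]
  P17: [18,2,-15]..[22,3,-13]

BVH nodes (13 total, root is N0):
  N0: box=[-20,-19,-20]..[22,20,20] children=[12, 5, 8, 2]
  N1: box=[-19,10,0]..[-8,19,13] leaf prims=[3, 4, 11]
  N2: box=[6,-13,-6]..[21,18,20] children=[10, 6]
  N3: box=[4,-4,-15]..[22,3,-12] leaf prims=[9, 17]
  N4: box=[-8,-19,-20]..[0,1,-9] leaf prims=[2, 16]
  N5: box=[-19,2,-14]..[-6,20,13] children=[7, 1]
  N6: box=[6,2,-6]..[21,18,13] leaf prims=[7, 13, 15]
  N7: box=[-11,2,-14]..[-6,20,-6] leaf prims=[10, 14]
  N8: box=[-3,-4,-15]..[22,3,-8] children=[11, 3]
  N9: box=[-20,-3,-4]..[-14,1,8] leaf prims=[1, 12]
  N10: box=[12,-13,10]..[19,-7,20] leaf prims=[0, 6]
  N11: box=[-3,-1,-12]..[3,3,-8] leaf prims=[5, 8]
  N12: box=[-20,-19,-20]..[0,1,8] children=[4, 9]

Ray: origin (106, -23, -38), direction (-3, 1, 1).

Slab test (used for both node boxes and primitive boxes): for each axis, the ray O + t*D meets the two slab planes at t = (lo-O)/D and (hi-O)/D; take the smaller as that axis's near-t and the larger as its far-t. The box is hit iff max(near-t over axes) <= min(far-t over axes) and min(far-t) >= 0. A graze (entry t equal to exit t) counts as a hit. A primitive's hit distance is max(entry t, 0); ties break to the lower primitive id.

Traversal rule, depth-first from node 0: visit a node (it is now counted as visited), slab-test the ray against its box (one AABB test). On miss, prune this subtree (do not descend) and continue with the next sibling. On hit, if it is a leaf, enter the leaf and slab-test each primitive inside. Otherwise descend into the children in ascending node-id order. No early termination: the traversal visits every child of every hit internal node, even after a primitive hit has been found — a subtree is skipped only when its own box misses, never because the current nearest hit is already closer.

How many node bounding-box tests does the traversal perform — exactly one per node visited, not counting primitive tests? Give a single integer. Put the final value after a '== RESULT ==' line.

Traverse from the root:
N0 x:[28,42] y:[4,43] z:[18,58] -> hit [28,42], descend [2, 5, 8, 12]
  N2 x:[85/3,100/3] y:[10,41] z:[32,58] -> hit [32,100/3], descend [6, 10]
    N6 x:[85/3,100/3] y:[25,41] z:[32,51] -> hit [32,100/3] leaf, test {P7(miss), P13(miss), P15(miss)}
    N10 x:[29,94/3] y:[10,16] z:[48,58] -> miss, prune
  N5 x:[112/3,125/3] y:[25,43] z:[24,51] -> hit [112/3,125/3], descend [1, 7]
    N1 x:[38,125/3] y:[33,42] z:[38,51] -> hit [38,125/3] leaf, test {P3(miss), P4(miss), P11@t=38}
    N7 x:[112/3,39] y:[25,43] z:[24,32] -> miss, prune
  N8 x:[28,109/3] y:[19,26] z:[23,30] -> miss, prune
  N12 x:[106/3,42] y:[4,24] z:[18,46] -> miss, prune

order=[0, 2, 6, 10, 5, 1, 7, 8, 12]  |boxes|=9  |leaves|=2  hit=P11

== RESULT ==
9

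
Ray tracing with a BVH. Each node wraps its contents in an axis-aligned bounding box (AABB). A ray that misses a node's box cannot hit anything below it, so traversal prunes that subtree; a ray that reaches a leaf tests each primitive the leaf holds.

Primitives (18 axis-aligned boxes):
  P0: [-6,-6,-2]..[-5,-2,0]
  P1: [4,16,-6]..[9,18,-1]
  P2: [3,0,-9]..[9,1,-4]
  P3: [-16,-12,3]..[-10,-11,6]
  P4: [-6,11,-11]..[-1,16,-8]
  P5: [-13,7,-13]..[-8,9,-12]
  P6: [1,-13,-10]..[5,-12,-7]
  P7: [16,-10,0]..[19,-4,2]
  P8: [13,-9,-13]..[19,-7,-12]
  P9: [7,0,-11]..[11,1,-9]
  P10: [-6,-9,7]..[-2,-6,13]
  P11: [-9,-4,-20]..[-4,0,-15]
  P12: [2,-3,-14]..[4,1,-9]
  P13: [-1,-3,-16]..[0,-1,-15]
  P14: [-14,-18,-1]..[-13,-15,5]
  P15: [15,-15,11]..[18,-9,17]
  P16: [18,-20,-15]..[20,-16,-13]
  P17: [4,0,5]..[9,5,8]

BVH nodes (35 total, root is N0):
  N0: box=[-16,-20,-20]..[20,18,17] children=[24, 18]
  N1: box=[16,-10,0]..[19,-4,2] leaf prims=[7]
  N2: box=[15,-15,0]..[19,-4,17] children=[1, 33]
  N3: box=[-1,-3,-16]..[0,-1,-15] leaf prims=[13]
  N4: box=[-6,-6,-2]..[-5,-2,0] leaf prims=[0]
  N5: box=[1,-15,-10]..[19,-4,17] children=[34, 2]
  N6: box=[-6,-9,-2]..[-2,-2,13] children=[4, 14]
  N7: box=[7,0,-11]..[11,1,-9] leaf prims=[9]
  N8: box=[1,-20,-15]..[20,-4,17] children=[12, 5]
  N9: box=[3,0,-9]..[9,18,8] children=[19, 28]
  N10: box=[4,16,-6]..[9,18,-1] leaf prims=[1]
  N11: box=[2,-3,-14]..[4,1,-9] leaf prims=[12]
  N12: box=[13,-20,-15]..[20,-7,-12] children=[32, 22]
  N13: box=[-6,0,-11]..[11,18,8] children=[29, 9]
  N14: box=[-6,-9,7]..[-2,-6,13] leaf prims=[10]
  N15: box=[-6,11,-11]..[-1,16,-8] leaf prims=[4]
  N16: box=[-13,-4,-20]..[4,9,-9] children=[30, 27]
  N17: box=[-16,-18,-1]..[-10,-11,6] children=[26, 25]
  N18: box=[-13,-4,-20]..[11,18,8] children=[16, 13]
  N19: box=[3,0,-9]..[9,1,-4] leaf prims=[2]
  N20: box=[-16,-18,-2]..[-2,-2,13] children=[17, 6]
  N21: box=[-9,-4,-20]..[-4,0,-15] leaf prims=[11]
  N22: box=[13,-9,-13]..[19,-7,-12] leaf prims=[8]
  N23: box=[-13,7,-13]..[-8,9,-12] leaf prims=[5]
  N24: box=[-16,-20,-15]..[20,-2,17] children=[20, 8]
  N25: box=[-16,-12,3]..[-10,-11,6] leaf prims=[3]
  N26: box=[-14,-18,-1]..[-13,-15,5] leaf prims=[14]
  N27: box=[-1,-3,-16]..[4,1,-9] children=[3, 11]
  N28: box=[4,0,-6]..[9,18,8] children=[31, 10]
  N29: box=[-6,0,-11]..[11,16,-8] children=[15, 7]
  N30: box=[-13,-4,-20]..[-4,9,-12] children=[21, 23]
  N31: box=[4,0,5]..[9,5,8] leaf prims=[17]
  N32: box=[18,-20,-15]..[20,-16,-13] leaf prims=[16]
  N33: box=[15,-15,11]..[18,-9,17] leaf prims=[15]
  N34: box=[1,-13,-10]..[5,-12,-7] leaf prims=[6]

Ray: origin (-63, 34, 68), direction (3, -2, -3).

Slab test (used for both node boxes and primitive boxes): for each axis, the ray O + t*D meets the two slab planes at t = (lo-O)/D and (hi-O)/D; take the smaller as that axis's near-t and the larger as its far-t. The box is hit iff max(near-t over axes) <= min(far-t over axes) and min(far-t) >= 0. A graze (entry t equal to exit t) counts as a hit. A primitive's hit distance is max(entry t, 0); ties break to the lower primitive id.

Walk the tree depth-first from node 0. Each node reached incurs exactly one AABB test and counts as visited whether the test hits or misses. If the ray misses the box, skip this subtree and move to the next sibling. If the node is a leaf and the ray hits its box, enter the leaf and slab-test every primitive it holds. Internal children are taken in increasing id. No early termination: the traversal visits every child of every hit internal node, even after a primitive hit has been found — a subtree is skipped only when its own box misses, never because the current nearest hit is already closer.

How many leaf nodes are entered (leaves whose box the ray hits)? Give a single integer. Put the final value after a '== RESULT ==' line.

Traverse from the root:
N0 x:[47/3,83/3] y:[8,27] z:[17,88/3] -> hit [17,27], descend [18, 24]
  N18 x:[50/3,74/3] y:[8,19] z:[20,88/3] -> miss, prune
  N24 x:[47/3,83/3] y:[18,27] z:[17,83/3] -> hit [18,27], descend [8, 20]
    N8 x:[64/3,83/3] y:[19,27] z:[17,83/3] -> hit [64/3,27], descend [5, 12]
      N5 x:[64/3,82/3] y:[19,49/2] z:[17,26] -> hit [64/3,49/2], descend [2, 34]
        N2 x:[26,82/3] y:[19,49/2] z:[17,68/3] -> miss, prune
        N34 x:[64/3,68/3] y:[23,47/2] z:[25,26] -> miss, prune
      N12 x:[76/3,83/3] y:[41/2,27] z:[80/3,83/3] -> hit [80/3,27], descend [22, 32]
        N22 x:[76/3,82/3] y:[41/2,43/2] z:[80/3,27] -> miss, prune
        N32 x:[27,83/3] y:[25,27] z:[27,83/3] -> hit [27,27] leaf, test {P16@t=27}
    N20 x:[47/3,61/3] y:[18,26] z:[55/3,70/3] -> hit [55/3,61/3], descend [6, 17]
      N6 x:[19,61/3] y:[18,43/2] z:[55/3,70/3] -> hit [19,61/3], descend [4, 14]
        N4 x:[19,58/3] y:[18,20] z:[68/3,70/3] -> miss, prune
        N14 x:[19,61/3] y:[20,43/2] z:[55/3,61/3] -> hit [20,61/3] leaf, test {P10@t=20}
      N17 x:[47/3,53/3] y:[45/2,26] z:[62/3,23] -> miss, prune

Summary -> nodes [0, 18, 24, 8, 5, 2, 34, 12, 22, 32, 20, 6, 4, 14, 17]; box-tests=15; leaf-entries=2; first=P10

== RESULT ==
2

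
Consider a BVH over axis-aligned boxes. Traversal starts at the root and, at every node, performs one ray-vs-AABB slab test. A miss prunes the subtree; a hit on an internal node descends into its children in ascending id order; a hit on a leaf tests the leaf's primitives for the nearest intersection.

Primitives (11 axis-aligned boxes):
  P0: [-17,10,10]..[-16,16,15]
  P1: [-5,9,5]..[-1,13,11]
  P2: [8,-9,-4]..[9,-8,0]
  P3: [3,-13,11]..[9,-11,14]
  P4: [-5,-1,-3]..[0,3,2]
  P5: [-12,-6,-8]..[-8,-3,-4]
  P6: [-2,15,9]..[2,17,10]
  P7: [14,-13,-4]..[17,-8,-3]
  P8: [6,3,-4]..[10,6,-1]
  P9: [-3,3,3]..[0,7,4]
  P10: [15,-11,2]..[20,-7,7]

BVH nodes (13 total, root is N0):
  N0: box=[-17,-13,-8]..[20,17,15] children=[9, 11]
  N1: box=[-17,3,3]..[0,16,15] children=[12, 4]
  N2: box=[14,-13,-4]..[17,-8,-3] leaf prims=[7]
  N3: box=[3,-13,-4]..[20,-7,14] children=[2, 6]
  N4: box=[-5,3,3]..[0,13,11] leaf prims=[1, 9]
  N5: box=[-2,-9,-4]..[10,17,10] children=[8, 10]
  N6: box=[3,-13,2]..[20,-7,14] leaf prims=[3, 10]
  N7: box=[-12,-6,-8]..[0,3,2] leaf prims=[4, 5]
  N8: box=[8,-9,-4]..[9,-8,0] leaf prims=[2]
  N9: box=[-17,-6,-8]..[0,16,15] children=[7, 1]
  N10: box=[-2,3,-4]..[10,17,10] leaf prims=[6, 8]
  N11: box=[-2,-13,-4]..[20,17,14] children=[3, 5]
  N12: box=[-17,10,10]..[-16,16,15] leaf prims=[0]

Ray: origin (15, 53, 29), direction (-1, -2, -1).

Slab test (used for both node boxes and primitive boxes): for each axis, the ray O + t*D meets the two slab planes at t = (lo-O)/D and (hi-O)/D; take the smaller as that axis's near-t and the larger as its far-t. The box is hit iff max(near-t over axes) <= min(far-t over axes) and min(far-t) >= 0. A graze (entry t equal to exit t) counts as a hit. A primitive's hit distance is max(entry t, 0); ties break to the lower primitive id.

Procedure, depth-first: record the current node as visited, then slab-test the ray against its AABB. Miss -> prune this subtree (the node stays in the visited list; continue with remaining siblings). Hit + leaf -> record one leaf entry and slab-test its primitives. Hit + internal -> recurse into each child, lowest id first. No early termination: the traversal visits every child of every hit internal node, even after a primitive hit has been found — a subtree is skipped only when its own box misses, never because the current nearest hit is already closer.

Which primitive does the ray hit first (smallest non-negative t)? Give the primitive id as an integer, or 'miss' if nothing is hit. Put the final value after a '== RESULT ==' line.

Walk:
N0 x:[-5,32] y:[18,33] z:[14,37] -> hit [18,32], descend [9, 11]
  N9 x:[15,32] y:[37/2,59/2] z:[14,37] -> hit [37/2,59/2], descend [1, 7]
    N1 x:[15,32] y:[37/2,25] z:[14,26] -> hit [37/2,25], descend [4, 12]
      N4 x:[15,20] y:[20,25] z:[18,26] -> hit [20,20] leaf, test {P1@t=20, P9(miss)}
      N12 x:[31,32] y:[37/2,43/2] z:[14,19] -> miss, prune
    N7 x:[15,27] y:[25,59/2] z:[27,37] -> hit [27,27] leaf, test {P4(miss), P5(miss)}
  N11 x:[-5,17] y:[18,33] z:[15,33] -> miss, prune

Visited [0, 9, 1, 4, 12, 7, 11]. Tests: 7 box, 2 leaf. Nearest: P1.

== RESULT ==
1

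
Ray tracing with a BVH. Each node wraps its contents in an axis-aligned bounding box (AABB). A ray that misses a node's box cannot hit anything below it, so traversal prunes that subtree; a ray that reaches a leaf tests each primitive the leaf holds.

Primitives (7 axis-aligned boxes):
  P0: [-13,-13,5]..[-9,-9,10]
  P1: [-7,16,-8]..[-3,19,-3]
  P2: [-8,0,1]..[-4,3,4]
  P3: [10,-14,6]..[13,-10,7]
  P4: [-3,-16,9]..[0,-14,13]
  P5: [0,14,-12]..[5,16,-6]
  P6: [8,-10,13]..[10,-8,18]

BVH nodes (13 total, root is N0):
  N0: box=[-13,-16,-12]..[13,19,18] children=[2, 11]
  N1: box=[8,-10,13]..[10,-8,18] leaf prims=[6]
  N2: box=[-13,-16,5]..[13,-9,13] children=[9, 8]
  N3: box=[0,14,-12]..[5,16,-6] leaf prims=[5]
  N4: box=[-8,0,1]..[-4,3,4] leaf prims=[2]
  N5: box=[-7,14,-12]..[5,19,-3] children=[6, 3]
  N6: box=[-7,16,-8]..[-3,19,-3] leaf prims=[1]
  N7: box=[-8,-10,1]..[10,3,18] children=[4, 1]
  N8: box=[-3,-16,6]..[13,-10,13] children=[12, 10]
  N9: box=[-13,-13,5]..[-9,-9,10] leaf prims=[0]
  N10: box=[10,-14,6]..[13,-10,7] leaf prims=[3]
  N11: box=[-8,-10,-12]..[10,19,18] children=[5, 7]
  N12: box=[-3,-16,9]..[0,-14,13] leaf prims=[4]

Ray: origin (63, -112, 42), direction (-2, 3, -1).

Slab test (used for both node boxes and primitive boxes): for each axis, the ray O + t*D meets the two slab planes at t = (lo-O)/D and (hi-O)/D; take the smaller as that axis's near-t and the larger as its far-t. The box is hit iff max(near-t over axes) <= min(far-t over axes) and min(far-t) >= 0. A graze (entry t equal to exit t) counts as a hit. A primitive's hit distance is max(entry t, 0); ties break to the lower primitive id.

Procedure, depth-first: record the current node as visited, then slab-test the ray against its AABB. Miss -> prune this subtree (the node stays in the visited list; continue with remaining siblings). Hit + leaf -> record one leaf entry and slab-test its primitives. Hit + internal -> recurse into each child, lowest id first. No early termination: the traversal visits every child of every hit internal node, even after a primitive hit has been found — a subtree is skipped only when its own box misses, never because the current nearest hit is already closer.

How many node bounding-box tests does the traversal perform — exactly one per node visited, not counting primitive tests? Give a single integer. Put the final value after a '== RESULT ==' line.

Traverse from the root:
N0 x:[25,38] y:[32,131/3] z:[24,54] -> hit [32,38], descend [2, 11]
  N2 x:[25,38] y:[32,103/3] z:[29,37] -> hit [32,103/3], descend [8, 9]
    N8 x:[25,33] y:[32,34] z:[29,36] -> hit [32,33], descend [10, 12]
      N10 x:[25,53/2] y:[98/3,34] z:[35,36] -> miss, prune
      N12 x:[63/2,33] y:[32,98/3] z:[29,33] -> hit [32,98/3] leaf, test {P4@t=32}
    N9 x:[36,38] y:[33,103/3] z:[32,37] -> miss, prune
  N11 x:[53/2,71/2] y:[34,131/3] z:[24,54] -> hit [34,71/2], descend [5, 7]
    N5 x:[29,35] y:[42,131/3] z:[45,54] -> miss, prune
    N7 x:[53/2,71/2] y:[34,115/3] z:[24,41] -> hit [34,71/2], descend [1, 4]
      N1 x:[53/2,55/2] y:[34,104/3] z:[24,29] -> miss, prune
      N4 x:[67/2,71/2] y:[112/3,115/3] z:[38,41] -> miss, prune

Visited [0, 2, 8, 10, 12, 9, 11, 5, 7, 1, 4]. Tests: 11 box, 1 leaf. Nearest: P4.

== RESULT ==
11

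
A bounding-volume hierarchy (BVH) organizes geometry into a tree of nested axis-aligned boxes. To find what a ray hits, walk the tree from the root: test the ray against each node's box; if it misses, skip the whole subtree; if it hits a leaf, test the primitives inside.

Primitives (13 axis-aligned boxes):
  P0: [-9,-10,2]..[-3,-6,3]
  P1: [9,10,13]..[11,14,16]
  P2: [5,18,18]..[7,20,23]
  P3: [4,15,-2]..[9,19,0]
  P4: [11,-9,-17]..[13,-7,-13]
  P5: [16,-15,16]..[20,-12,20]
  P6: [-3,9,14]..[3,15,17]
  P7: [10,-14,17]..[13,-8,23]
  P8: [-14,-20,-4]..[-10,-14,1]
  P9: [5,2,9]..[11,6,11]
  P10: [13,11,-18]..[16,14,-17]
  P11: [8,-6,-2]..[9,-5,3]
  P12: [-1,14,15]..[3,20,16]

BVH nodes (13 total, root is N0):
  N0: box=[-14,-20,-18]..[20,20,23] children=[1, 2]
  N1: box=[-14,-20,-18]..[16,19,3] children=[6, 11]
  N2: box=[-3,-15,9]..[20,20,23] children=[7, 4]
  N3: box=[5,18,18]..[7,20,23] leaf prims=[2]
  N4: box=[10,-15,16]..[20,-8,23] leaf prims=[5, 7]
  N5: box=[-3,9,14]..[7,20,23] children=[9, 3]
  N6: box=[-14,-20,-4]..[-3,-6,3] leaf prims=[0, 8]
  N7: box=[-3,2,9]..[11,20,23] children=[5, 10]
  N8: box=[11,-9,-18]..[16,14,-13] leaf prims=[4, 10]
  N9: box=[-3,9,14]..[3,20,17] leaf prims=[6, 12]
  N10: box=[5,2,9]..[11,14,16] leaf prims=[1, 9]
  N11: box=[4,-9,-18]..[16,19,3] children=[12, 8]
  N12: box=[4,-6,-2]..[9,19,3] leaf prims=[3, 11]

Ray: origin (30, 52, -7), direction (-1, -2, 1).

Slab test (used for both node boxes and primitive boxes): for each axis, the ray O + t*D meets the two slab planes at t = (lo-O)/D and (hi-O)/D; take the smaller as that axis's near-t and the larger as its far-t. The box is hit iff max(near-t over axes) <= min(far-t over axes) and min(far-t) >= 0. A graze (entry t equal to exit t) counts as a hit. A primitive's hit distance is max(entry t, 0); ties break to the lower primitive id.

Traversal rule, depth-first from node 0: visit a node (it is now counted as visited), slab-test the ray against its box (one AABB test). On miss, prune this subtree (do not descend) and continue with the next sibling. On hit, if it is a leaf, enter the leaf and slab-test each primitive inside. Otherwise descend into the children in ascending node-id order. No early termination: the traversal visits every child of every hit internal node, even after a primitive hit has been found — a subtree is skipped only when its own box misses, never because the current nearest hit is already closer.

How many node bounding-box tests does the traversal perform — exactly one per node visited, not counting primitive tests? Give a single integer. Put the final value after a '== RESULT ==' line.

Walk:
N0 x:[10,44] y:[16,36] z:[-11,30] -> hit [16,30], descend [1, 2]
  N1 x:[14,44] y:[33/2,36] z:[-11,10] -> miss, prune
  N2 x:[10,33] y:[16,67/2] z:[16,30] -> hit [16,30], descend [4, 7]
    N4 x:[10,20] y:[30,67/2] z:[23,30] -> miss, prune
    N7 x:[19,33] y:[16,25] z:[16,30] -> hit [19,25], descend [5, 10]
      N5 x:[23,33] y:[16,43/2] z:[21,30] -> miss, prune
      N10 x:[19,25] y:[19,25] z:[16,23] -> hit [19,23] leaf, test {P1@t=20, P9(miss)}

Visited [0, 1, 2, 4, 7, 5, 10]. Tests: 7 box, 1 leaf. Nearest: P1.

== RESULT ==
7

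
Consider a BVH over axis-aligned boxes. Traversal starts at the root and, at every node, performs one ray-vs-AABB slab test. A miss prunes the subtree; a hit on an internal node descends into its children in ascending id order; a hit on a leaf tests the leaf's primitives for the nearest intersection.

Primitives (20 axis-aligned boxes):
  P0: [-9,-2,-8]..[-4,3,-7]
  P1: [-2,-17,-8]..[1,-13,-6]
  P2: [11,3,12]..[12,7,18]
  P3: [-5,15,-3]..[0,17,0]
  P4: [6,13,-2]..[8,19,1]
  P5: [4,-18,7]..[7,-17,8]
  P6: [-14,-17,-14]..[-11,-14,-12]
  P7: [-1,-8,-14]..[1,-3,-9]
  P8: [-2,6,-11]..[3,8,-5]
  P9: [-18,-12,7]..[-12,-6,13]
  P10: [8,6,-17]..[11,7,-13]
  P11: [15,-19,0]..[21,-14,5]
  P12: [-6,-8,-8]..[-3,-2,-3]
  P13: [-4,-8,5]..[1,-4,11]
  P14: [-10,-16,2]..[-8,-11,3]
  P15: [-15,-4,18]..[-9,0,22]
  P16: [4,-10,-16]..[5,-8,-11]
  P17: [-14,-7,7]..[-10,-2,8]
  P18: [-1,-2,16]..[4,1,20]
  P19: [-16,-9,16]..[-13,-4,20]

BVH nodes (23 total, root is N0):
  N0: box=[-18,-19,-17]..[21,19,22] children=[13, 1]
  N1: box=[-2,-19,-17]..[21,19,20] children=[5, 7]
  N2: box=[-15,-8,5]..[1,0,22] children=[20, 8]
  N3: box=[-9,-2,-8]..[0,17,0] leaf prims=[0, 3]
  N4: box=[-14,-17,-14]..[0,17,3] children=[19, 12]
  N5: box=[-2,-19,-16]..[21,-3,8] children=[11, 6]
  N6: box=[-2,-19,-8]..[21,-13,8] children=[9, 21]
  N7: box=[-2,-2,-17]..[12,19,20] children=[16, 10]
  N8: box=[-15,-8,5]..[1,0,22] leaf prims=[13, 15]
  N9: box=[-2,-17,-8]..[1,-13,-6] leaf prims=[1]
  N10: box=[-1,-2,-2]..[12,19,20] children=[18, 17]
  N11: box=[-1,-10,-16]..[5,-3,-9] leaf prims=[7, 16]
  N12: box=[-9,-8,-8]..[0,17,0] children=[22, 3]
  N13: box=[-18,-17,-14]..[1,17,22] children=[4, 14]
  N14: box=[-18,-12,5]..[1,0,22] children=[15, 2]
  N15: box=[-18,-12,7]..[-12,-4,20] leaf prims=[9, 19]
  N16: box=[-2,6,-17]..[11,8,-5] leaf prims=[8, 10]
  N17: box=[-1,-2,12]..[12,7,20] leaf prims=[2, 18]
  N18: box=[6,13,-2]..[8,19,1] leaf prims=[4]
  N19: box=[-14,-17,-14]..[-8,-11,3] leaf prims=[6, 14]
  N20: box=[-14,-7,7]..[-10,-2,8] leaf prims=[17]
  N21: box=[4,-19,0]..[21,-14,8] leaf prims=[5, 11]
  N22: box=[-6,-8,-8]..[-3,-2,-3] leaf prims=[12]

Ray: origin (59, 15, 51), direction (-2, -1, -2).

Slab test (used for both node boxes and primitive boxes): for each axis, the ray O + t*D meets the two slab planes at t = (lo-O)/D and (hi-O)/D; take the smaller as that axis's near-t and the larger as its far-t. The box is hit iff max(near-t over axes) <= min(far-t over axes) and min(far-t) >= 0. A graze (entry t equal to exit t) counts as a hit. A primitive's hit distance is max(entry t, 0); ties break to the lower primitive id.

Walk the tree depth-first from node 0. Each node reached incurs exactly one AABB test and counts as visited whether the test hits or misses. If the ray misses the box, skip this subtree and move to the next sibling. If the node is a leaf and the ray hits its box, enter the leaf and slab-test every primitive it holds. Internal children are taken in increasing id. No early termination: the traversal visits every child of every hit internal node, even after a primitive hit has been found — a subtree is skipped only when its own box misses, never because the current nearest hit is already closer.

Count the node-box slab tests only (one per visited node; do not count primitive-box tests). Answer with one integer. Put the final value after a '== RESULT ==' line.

Trace the traversal:
N0 x:[19,77/2] y:[-4,34] z:[29/2,34] -> hit [19,34], descend [1, 13]
  N1 x:[19,61/2] y:[-4,34] z:[31/2,34] -> hit [19,61/2], descend [5, 7]
    N5 x:[19,61/2] y:[18,34] z:[43/2,67/2] -> hit [43/2,61/2], descend [6, 11]
      N6 x:[19,61/2] y:[28,34] z:[43/2,59/2] -> hit [28,59/2], descend [9, 21]
        N9 x:[29,61/2] y:[28,32] z:[57/2,59/2] -> hit [29,59/2] leaf, test {P1@t=29}
        N21 x:[19,55/2] y:[29,34] z:[43/2,51/2] -> miss, prune
      N11 x:[27,30] y:[18,25] z:[30,67/2] -> miss, prune
    N7 x:[47/2,61/2] y:[-4,17] z:[31/2,34] -> miss, prune
  N13 x:[29,77/2] y:[-2,32] z:[29/2,65/2] -> hit [29,32], descend [4, 14]
    N4 x:[59/2,73/2] y:[-2,32] z:[24,65/2] -> hit [59/2,32], descend [12, 19]
      N12 x:[59/2,34] y:[-2,23] z:[51/2,59/2] -> miss, prune
      N19 x:[67/2,73/2] y:[26,32] z:[24,65/2] -> miss, prune
    N14 x:[29,77/2] y:[15,27] z:[29/2,23] -> miss, prune

Visited [0, 1, 5, 6, 9, 21, 11, 7, 13, 4, 12, 19, 14]. Tests: 13 box, 1 leaf. Nearest: P1.

== RESULT ==
13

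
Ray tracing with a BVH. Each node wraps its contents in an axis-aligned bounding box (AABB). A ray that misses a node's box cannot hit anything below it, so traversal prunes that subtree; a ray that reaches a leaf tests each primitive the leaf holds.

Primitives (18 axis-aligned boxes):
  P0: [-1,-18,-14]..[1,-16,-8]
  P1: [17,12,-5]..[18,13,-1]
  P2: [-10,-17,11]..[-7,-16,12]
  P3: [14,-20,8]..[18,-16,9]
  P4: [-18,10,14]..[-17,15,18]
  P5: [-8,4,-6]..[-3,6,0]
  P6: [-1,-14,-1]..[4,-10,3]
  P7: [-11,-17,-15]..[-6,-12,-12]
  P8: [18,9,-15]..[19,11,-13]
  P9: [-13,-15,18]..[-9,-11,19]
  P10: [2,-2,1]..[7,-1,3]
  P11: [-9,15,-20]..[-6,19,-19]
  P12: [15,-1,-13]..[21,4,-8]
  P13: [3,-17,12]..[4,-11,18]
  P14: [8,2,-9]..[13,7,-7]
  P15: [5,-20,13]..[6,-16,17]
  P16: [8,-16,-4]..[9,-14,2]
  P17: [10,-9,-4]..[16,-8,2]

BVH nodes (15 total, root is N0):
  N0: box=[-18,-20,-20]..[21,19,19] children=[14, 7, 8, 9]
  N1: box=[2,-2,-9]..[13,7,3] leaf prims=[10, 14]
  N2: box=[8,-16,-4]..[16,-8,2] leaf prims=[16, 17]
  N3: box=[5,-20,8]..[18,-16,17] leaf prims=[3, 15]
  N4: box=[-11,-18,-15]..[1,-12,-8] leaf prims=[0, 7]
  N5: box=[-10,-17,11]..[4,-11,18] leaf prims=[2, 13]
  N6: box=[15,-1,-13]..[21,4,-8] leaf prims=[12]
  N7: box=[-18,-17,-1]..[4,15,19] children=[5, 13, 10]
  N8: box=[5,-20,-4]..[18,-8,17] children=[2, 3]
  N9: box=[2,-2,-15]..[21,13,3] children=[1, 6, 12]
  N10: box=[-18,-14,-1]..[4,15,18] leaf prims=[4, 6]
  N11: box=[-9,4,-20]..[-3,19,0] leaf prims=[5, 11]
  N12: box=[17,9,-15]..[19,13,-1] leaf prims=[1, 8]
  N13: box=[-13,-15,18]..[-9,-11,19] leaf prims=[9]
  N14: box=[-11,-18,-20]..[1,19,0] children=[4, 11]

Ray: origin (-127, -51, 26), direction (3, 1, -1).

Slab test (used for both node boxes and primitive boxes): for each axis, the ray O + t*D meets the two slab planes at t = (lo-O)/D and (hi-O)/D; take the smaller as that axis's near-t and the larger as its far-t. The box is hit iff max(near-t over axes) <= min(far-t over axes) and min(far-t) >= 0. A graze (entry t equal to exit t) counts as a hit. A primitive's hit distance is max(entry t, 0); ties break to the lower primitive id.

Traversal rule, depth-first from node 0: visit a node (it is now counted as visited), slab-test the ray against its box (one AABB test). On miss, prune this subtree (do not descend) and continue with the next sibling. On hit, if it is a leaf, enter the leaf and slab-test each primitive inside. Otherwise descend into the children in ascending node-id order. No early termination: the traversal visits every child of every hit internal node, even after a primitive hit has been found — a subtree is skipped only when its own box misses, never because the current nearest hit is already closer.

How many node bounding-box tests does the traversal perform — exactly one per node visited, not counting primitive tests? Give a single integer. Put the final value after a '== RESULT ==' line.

Trace the traversal:
N0 x:[109/3,148/3] y:[31,70] z:[7,46] -> hit [109/3,46], descend [7, 8, 9, 14]
  N7 x:[109/3,131/3] y:[34,66] z:[7,27] -> miss, prune
  N8 x:[44,145/3] y:[31,43] z:[9,30] -> miss, prune
  N9 x:[43,148/3] y:[49,64] z:[23,41] -> miss, prune
  N14 x:[116/3,128/3] y:[33,70] z:[26,46] -> hit [116/3,128/3], descend [4, 11]
    N4 x:[116/3,128/3] y:[33,39] z:[34,41] -> hit [116/3,39] leaf, test {P0(miss), P7@t=116/3}
    N11 x:[118/3,124/3] y:[55,70] z:[26,46] -> miss, prune

Summary -> nodes [0, 7, 8, 9, 14, 4, 11]; box-tests=7; leaf-entries=1; first=P7

== RESULT ==
7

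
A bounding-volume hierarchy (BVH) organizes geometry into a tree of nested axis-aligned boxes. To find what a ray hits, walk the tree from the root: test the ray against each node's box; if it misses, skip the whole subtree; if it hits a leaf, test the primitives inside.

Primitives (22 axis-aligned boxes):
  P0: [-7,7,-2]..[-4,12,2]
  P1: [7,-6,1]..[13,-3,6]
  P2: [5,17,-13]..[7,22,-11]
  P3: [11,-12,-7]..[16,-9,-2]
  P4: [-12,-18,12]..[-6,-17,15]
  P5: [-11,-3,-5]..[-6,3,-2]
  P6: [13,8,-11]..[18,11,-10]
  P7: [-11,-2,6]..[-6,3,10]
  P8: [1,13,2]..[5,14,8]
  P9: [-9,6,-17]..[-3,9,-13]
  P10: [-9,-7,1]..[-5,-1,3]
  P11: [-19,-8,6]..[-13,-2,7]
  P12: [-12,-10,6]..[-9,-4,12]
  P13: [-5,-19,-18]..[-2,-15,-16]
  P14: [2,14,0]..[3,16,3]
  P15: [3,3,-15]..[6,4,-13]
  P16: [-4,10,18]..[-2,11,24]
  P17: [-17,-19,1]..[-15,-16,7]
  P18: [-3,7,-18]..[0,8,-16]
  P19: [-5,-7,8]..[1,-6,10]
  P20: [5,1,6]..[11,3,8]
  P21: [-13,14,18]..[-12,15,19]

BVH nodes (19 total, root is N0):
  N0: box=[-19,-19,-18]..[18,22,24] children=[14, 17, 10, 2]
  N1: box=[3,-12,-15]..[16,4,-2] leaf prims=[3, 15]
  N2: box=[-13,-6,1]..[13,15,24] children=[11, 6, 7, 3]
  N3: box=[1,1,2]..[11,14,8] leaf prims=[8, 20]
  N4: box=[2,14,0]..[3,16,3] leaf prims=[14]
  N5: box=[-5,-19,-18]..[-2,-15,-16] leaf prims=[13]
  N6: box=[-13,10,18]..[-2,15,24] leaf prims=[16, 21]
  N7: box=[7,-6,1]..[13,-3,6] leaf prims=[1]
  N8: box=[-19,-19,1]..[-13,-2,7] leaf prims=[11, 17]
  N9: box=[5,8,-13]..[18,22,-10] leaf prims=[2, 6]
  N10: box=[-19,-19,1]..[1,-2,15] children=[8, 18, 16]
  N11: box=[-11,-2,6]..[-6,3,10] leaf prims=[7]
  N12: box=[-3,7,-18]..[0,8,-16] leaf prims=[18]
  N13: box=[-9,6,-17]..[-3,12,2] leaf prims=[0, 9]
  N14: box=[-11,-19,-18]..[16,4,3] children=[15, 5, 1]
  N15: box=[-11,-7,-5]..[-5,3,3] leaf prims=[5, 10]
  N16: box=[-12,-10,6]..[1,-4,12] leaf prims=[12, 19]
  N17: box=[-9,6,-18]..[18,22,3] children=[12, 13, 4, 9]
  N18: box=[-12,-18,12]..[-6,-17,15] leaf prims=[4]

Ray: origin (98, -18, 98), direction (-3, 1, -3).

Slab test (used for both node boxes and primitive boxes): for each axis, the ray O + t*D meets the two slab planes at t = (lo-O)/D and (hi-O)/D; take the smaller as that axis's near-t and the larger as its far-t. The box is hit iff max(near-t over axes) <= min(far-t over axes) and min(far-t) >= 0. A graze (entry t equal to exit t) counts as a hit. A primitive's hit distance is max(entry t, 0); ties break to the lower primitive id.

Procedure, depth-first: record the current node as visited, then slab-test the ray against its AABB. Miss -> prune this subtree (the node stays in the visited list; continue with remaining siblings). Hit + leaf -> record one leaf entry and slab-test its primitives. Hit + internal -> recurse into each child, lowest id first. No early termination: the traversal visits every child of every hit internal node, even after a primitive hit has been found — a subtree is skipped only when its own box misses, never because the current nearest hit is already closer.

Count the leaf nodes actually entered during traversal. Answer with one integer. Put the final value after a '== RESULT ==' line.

Walk:
N0 x:[80/3,39] y:[-1,40] z:[74/3,116/3] -> hit [80/3,116/3], descend [2, 10, 14, 17]
  N2 x:[85/3,37] y:[12,33] z:[74/3,97/3] -> hit [85/3,97/3], descend [3, 6, 7, 11]
    N3 x:[29,97/3] y:[19,32] z:[30,32] -> hit [30,32] leaf, test {P8@t=31, P20(miss)}
    N6 x:[100/3,37] y:[28,33] z:[74/3,80/3] -> miss, prune
    N7 x:[85/3,91/3] y:[12,15] z:[92/3,97/3] -> miss, prune
    N11 x:[104/3,109/3] y:[16,21] z:[88/3,92/3] -> miss, prune
  N10 x:[97/3,39] y:[-1,16] z:[83/3,97/3] -> miss, prune
  N14 x:[82/3,109/3] y:[-1,22] z:[95/3,116/3] -> miss, prune
  N17 x:[80/3,107/3] y:[24,40] z:[95/3,116/3] -> hit [95/3,107/3], descend [4, 9, 12, 13]
    N4 x:[95/3,32] y:[32,34] z:[95/3,98/3] -> hit [32,32] leaf, test {P14@t=32}
    N9 x:[80/3,31] y:[26,40] z:[36,37] -> miss, prune
    N12 x:[98/3,101/3] y:[25,26] z:[38,116/3] -> miss, prune
    N13 x:[101/3,107/3] y:[24,30] z:[32,115/3] -> miss, prune

order=[0, 2, 3, 6, 7, 11, 10, 14, 17, 4, 9, 12, 13]  |boxes|=13  |leaves|=2  hit=P8

== RESULT ==
2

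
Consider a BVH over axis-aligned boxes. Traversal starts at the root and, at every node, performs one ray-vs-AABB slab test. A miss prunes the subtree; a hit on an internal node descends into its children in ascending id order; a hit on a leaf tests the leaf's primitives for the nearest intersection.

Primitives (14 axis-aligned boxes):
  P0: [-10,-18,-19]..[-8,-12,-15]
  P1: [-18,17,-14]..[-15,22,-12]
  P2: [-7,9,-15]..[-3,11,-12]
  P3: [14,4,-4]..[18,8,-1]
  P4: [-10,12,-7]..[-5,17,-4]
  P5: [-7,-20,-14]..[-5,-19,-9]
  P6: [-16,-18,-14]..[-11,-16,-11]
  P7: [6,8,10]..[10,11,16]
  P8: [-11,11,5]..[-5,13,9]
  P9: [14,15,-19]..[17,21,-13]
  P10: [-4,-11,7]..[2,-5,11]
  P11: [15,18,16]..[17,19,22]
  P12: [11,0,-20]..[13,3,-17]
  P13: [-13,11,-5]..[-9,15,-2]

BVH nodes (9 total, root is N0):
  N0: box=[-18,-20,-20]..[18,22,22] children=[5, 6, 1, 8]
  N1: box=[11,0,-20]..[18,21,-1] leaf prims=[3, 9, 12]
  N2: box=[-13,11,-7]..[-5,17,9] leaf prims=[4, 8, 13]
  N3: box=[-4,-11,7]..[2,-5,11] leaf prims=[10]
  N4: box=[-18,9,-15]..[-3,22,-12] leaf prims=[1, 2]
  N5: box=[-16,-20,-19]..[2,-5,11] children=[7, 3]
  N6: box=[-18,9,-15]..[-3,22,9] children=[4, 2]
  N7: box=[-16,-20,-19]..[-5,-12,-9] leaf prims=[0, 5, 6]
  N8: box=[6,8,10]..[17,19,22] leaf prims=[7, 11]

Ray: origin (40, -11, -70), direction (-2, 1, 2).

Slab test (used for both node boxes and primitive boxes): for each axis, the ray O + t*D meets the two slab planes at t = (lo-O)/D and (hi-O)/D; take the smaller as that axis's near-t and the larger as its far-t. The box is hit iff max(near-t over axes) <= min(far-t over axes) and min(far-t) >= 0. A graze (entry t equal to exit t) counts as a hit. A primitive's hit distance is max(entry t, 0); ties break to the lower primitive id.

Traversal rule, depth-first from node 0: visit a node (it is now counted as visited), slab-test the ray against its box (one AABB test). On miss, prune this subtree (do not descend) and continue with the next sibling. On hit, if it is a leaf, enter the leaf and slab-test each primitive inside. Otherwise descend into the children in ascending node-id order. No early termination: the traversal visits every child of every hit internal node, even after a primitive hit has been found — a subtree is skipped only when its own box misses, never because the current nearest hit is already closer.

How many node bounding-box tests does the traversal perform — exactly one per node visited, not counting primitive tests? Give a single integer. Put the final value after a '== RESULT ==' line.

Traverse from the root:
N0 x:[11,29] y:[-9,33] z:[25,46] -> hit [25,29], descend [1, 5, 6, 8]
  N1 x:[11,29/2] y:[11,32] z:[25,69/2] -> miss, prune
  N5 x:[19,28] y:[-9,6] z:[51/2,81/2] -> miss, prune
  N6 x:[43/2,29] y:[20,33] z:[55/2,79/2] -> hit [55/2,29], descend [2, 4]
    N2 x:[45/2,53/2] y:[22,28] z:[63/2,79/2] -> miss, prune
    N4 x:[43/2,29] y:[20,33] z:[55/2,29] -> hit [55/2,29] leaf, test {P1@t=28, P2(miss)}
  N8 x:[23/2,17] y:[19,30] z:[40,46] -> miss, prune

Summary -> nodes [0, 1, 5, 6, 2, 4, 8]; box-tests=7; leaf-entries=1; first=P1

== RESULT ==
7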